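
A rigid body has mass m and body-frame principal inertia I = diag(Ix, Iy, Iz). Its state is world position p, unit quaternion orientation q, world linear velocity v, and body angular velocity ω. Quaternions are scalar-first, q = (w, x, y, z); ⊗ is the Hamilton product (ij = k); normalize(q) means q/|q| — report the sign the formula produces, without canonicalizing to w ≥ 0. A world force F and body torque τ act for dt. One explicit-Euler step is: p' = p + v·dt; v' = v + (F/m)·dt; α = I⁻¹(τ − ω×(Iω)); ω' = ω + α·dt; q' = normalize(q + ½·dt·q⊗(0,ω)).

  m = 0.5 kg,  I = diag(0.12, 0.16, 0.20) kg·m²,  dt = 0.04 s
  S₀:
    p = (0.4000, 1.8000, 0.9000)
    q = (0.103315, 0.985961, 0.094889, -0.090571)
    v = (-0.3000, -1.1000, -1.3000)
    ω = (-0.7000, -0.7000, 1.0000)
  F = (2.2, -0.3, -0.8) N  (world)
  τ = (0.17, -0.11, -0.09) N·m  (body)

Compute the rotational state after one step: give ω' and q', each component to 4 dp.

ω' = (-0.6340, -0.7415, 0.9781)
q' = (0.1202, 0.9848, 0.0750, -0.1009)

gyro term ω×Iω = (-0.0280, 0.0560, 0.0196)
α = I⁻¹(τ − ω×Iω) = (1.6500, -1.0375, -0.5480)
ω + α·dt = (-0.6340, -0.7415, 0.9781)
2q̇ = q⊗(0,ω) = (0.8471660, -0.0408312, -0.9948818, -0.5204354)
q + ½dt·q⊗(0,ω), renormalized = (0.1202, 0.9848, 0.0750, -0.1009)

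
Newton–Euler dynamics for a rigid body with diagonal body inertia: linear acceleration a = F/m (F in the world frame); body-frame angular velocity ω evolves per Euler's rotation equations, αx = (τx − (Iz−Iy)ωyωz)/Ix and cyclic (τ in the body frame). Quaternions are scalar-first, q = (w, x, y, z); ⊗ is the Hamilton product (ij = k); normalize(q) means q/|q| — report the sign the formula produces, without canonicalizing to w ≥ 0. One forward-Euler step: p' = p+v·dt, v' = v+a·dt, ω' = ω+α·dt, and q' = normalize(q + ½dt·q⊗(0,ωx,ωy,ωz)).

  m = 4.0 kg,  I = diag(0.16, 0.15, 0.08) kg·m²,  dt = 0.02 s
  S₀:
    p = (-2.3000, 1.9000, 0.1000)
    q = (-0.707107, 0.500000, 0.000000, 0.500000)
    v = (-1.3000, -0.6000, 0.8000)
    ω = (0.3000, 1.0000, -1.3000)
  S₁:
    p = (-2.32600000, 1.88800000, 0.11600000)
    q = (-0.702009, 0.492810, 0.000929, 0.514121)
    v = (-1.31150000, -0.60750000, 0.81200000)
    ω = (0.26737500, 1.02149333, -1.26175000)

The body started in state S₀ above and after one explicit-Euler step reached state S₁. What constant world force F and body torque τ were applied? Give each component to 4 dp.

F = (-2.3000, -1.5000, 2.4000)
τ = (-0.1700, 0.1300, 0.1500)

rate change Δω = (-0.03262500, 0.02149333, 0.03825000)
ω₀×(Iω₀) = (0.0910, -0.0312, -0.0030)
applied torque τ = (-0.1700, 0.1300, 0.1500)
velocity change Δv = (-0.01150000, -0.00750000, 0.01200000)
applied force F = (-2.3000, -1.5000, 2.4000)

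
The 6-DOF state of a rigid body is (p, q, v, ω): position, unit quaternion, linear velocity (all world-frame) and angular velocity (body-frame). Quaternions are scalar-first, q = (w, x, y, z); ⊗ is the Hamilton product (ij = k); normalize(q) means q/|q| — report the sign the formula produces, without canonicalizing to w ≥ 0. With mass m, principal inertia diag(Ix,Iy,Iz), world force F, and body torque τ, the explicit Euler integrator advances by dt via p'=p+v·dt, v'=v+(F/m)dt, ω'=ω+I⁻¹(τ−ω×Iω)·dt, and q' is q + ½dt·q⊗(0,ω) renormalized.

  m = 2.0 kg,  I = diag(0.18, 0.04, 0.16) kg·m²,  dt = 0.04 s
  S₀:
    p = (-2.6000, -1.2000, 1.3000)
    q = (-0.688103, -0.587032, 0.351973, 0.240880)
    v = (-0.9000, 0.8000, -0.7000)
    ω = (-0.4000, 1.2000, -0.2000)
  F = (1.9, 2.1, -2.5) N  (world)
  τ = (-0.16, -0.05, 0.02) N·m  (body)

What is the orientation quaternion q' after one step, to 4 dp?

2q̇ = q⊗(0,ω) = (-0.6090044, -0.0842094, -1.0394820, -0.4260286)
updated quaternion q' = (-0.7001, -0.5885, 0.3311, 0.2323)

q' = (-0.7001, -0.5885, 0.3311, 0.2323)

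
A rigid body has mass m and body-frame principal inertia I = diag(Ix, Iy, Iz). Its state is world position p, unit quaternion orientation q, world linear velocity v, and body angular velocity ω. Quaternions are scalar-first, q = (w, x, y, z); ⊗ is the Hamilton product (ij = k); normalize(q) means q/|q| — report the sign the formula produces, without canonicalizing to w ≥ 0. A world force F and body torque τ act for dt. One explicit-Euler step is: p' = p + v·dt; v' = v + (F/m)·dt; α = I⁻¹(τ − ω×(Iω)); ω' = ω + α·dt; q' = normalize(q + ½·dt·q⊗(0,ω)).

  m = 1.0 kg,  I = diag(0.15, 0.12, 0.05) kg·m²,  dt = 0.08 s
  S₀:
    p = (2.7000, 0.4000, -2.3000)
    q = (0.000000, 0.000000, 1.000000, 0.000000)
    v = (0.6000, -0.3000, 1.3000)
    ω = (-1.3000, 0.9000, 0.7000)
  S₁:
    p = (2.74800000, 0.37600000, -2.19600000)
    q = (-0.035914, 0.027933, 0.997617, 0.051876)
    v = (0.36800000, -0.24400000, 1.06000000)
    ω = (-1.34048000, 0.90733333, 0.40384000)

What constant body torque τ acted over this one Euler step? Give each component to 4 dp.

ω₁ − ω₀ = (-0.04048000, 0.00733333, -0.29616000)
applied torque τ = (-0.1200, -0.0800, -0.1500)

τ = (-0.1200, -0.0800, -0.1500)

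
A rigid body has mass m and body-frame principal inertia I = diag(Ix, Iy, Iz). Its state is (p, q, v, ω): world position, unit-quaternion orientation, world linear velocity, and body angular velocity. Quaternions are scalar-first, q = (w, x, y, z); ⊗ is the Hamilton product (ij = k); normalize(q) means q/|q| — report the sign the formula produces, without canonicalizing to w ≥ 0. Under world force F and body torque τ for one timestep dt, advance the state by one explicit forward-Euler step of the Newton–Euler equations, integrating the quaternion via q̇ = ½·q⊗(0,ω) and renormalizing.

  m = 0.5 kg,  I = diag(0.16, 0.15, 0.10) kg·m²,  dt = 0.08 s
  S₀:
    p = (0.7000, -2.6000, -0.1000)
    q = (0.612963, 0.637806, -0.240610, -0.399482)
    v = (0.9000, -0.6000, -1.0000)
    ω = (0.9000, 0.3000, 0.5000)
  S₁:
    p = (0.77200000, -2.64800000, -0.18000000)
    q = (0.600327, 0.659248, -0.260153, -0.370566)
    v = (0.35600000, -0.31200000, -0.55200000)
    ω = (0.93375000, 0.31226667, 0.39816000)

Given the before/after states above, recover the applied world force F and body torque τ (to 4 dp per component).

F = (-3.4000, 1.8000, 2.8000)
τ = (0.0600, 0.0500, -0.1300)

v₁ − v₀ = (-0.54400000, 0.28800000, 0.44800000)
F = m·Δv/dt = (-3.4000, 1.8000, 2.8000)
Δω = ω₁−ω₀ = (0.03375000, 0.01226667, -0.10184000)
ω₀×(Iω₀) = (-0.0075, 0.0270, -0.0027)
applied torque τ = (0.0600, 0.0500, -0.1300)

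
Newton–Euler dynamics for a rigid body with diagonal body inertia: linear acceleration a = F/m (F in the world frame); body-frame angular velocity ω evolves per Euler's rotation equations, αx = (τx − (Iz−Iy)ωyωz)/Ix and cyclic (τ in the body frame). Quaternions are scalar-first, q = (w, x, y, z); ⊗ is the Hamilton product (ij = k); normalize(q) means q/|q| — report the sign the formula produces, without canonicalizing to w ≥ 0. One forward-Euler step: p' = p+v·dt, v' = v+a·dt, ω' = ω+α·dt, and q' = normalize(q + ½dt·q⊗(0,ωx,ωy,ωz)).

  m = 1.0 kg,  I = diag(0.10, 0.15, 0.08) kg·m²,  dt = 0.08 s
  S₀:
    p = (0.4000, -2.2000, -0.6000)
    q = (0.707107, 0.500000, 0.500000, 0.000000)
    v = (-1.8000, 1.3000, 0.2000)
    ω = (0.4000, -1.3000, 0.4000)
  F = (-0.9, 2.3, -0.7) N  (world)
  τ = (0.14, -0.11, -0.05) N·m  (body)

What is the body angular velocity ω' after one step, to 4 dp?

ω' = (0.4829, -1.3604, 0.3760)

gyro term ω×Iω = (0.0364, 0.0032, -0.0260)
α = I⁻¹(τ − ω×Iω) = (1.0360, -0.7547, -0.3000)
ω' = ω + α·dt = (0.4829, -1.3604, 0.3760)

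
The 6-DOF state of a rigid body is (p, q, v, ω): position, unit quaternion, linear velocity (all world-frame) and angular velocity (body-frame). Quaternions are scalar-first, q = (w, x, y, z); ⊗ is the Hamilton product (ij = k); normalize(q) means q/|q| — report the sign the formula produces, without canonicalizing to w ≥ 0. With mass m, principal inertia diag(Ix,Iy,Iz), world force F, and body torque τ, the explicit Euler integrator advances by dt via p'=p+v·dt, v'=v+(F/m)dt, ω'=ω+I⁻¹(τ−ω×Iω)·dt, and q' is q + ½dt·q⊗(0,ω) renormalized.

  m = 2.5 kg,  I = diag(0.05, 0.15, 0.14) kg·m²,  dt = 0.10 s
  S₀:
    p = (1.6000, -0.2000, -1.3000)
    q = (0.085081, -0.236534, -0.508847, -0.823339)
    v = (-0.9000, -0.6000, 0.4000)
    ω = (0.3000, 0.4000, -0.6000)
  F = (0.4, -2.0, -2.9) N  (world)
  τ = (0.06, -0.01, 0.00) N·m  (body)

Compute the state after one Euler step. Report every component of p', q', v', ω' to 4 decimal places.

p' = (1.5100, -0.2600, -1.2600)
q' = (0.0740, -0.2034, -0.5262, -0.8224)
v' = (-0.8840, -0.6800, 0.2840)
ω' = (0.4152, 0.3825, -0.6086)

linear accel F/m = (0.1600, -0.8000, -1.1600)
p + v·dt = (1.5100, -0.2600, -1.2600)
new velocity v' = (-0.8840, -0.6800, 0.2840)
gyro term ω×Iω = (0.0024, 0.0162, 0.0120)
angular accel α = (1.1520, -0.1747, -0.0857)
ω' = ω + α·dt = (0.4152, 0.3825, -0.6086)
Hamilton product q⊗(0,ω) = (-0.2195044, 0.6601681, -0.3548897, 0.0069919)
q' = normalize(q + ½dt·q⊗(0,ω)) = (0.0740, -0.2034, -0.5262, -0.8224)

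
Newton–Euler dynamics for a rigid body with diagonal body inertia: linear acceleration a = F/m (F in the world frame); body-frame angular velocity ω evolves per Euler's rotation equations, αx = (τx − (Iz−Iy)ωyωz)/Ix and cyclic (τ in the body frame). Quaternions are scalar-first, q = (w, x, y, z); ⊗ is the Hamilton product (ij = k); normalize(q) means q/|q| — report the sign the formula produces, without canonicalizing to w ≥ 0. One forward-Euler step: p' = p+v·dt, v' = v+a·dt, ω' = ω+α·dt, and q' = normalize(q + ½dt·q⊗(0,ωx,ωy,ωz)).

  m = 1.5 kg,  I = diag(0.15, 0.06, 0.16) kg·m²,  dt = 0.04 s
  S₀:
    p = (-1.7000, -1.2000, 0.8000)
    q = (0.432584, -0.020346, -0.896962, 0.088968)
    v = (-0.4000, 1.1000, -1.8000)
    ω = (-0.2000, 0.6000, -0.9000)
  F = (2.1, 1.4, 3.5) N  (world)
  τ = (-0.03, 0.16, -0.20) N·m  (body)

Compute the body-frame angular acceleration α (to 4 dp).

α = (0.1600, 2.6967, -1.3175)

gyro term ω×Iω = (-0.0540, -0.0018, 0.0108)
α = I⁻¹(τ − ω×Iω) = (0.1600, 2.6967, -1.3175)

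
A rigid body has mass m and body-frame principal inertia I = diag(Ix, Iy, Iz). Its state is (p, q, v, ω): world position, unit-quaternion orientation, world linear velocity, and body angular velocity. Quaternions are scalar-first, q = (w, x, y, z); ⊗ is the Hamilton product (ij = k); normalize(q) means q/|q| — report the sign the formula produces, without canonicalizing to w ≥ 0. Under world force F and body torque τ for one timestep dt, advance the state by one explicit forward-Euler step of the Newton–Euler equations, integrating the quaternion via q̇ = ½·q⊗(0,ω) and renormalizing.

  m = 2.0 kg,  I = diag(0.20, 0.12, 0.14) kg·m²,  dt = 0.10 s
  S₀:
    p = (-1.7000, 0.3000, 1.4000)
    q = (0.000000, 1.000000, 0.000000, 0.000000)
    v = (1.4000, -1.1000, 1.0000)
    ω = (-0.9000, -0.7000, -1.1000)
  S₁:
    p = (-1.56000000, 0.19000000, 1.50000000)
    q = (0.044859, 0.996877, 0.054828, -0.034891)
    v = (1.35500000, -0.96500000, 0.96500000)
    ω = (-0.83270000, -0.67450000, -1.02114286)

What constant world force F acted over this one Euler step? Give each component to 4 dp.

velocity change Δv = (-0.04500000, 0.13500000, -0.03500000)
m·(v₁−v₀)/dt = (-0.9000, 2.7000, -0.7000)

F = (-0.9000, 2.7000, -0.7000)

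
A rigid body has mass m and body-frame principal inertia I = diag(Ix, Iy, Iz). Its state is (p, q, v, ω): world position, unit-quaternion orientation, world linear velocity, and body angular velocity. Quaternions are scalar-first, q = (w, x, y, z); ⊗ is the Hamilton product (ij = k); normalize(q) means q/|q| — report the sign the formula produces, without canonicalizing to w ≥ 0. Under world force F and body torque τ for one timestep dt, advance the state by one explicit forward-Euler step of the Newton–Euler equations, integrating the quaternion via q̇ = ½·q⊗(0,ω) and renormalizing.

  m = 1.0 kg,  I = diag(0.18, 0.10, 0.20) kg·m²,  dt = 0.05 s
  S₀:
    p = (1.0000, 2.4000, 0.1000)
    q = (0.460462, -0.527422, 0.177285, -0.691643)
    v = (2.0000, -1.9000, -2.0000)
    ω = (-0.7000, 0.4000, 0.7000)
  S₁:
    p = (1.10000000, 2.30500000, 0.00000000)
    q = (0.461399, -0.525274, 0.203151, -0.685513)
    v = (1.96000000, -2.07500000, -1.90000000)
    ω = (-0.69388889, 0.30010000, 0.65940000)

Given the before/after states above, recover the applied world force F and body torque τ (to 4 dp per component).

Δv = v₁−v₀ = (-0.04000000, -0.17500000, 0.10000000)
F = m·Δv/dt = (-0.8000, -3.5000, 2.0000)
Δω = ω₁−ω₀ = (0.00611111, -0.09990000, -0.04060000)
precession coupling = (0.0280, 0.0098, 0.0224)
applied torque τ = (0.0500, -0.1900, -0.1400)

F = (-0.8000, -3.5000, 2.0000)
τ = (0.0500, -0.1900, -0.1400)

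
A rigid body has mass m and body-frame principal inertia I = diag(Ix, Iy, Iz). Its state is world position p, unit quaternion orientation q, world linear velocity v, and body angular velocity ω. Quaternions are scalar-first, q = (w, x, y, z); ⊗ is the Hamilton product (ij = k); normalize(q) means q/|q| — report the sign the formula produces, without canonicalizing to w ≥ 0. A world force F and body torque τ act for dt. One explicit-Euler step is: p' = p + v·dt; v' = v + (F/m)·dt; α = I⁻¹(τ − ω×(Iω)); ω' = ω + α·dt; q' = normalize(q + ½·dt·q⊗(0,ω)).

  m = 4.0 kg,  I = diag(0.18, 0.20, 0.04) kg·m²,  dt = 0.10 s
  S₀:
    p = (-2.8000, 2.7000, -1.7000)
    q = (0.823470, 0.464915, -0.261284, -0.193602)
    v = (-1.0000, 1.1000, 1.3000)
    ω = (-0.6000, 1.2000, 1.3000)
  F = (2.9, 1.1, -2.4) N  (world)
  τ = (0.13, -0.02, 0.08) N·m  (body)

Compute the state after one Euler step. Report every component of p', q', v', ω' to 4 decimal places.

p' = (-2.9000, 2.8100, -1.5700)
q' = (0.8619, 0.4330, -0.2353, -0.1195)
v' = (-0.9275, 1.1275, 1.2400)
ω' = (-0.3891, 1.2446, 1.5360)

angular accel α = (2.1089, 0.4460, 2.3600)
ω + α·dt = (-0.3891, 1.2446, 1.5360)
2q̇ = q⊗(0,ω) = (0.8441724, -0.6014288, 0.4999357, 1.4716386)
updated quaternion q' = (0.8619, 0.4330, -0.2353, -0.1195)
p' = p + v·dt = (-2.9000, 2.8100, -1.5700)
v' = v + a·dt = (-0.9275, 1.1275, 1.2400)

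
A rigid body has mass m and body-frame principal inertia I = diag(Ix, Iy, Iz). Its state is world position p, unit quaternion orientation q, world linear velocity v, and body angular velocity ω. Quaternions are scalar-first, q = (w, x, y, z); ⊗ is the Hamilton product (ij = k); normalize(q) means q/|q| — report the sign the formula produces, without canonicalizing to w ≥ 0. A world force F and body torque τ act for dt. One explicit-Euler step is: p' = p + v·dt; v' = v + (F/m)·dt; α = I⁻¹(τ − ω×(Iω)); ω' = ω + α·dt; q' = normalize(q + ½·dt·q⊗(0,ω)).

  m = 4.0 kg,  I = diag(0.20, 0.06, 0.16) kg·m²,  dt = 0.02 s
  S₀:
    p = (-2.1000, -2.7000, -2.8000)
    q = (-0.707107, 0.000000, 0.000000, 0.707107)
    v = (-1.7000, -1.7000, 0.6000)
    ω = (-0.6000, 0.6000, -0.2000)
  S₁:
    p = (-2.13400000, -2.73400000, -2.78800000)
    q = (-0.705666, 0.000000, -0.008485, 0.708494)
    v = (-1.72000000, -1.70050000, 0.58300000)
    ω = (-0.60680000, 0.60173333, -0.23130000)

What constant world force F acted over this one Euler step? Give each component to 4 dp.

Δv = v₁−v₀ = (-0.02000000, -0.00050000, -0.01700000)
applied force F = (-4.0000, -0.1000, -3.4000)

F = (-4.0000, -0.1000, -3.4000)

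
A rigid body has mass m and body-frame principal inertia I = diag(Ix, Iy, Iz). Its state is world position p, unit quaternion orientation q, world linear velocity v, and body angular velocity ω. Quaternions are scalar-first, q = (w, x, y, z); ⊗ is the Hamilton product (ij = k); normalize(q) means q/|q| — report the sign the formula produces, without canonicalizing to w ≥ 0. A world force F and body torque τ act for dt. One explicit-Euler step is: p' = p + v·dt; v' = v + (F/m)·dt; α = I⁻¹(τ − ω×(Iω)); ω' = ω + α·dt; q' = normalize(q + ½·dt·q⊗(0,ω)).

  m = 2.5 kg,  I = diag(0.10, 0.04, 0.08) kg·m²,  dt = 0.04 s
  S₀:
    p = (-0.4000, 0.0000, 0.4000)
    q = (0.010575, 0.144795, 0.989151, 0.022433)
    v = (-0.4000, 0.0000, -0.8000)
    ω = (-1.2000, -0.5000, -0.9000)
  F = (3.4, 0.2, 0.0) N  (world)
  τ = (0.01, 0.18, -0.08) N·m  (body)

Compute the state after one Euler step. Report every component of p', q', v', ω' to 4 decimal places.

precession coupling ω×(Iω) = (0.0180, 0.0216, -0.0360)
(τ − ω×Iω)/I = (-0.0800, 3.9600, -0.5500)
ω + α·dt = (-1.2032, -0.3416, -0.9220)
Hamilton product q⊗(0,ω) = (0.6885192, -0.8917094, 0.0981084, 1.1050662)
q' = normalize(q + ½dt·q⊗(0,ω)) = (0.0243, 0.1269, 0.9906, 0.0445)
p + v·dt = (-0.4160, 0.0000, 0.3680)
v' = v + a·dt = (-0.3456, 0.0032, -0.8000)

p' = (-0.4160, 0.0000, 0.3680)
q' = (0.0243, 0.1269, 0.9906, 0.0445)
v' = (-0.3456, 0.0032, -0.8000)
ω' = (-1.2032, -0.3416, -0.9220)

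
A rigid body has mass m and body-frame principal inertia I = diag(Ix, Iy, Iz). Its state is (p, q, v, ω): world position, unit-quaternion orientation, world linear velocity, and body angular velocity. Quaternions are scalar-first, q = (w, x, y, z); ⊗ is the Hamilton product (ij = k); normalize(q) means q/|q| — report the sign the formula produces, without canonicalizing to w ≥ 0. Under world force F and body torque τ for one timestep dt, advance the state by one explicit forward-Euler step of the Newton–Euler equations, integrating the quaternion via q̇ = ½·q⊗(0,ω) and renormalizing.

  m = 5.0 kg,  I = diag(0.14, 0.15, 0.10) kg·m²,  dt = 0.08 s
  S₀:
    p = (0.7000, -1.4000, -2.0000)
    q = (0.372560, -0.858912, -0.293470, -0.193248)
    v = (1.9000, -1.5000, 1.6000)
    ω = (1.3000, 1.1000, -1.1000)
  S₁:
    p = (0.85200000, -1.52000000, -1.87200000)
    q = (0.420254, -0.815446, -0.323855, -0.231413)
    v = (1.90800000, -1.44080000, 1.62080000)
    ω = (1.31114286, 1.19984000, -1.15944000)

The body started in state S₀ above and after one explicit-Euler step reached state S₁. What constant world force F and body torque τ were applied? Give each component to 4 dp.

F = (0.5000, 3.7000, 1.3000)
τ = (0.0800, 0.1300, -0.0600)

Δω = ω₁−ω₀ = (0.01114286, 0.09984000, -0.05944000)
precession coupling = (0.0605, -0.0572, 0.0143)
applied torque τ = (0.0800, 0.1300, -0.0600)
velocity change Δv = (0.00800000, 0.05920000, 0.02080000)
m·(v₁−v₀)/dt = (0.5000, 3.7000, 1.3000)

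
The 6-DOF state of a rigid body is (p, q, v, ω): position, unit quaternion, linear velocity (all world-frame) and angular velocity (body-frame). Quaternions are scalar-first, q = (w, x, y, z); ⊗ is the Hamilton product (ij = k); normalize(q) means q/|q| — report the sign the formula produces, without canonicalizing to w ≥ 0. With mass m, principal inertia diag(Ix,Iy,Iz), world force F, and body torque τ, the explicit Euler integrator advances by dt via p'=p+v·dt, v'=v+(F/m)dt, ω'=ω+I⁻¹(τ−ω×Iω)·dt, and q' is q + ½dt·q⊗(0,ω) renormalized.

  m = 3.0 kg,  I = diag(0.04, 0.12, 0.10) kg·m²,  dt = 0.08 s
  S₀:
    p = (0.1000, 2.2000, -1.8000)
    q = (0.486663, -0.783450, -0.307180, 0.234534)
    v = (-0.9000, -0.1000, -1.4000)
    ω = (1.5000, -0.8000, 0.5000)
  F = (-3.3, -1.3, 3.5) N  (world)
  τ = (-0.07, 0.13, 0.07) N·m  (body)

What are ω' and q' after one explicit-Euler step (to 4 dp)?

ω' = (1.3440, -0.6833, 0.6328)
q' = (0.5179, -0.7510, -0.2923, 0.2870)

gyro term ω×Iω = (0.0080, -0.0450, -0.0960)
angular accel α = (-1.9500, 1.4583, 1.6600)
new body rate ω' = (1.3440, -0.6833, 0.6328)
Hamilton product q⊗(0,ω) = (0.8121640, 0.7640317, 0.3541956, 1.3308615)
q + ½dt·q⊗(0,ω), renormalized = (0.5179, -0.7510, -0.2923, 0.2870)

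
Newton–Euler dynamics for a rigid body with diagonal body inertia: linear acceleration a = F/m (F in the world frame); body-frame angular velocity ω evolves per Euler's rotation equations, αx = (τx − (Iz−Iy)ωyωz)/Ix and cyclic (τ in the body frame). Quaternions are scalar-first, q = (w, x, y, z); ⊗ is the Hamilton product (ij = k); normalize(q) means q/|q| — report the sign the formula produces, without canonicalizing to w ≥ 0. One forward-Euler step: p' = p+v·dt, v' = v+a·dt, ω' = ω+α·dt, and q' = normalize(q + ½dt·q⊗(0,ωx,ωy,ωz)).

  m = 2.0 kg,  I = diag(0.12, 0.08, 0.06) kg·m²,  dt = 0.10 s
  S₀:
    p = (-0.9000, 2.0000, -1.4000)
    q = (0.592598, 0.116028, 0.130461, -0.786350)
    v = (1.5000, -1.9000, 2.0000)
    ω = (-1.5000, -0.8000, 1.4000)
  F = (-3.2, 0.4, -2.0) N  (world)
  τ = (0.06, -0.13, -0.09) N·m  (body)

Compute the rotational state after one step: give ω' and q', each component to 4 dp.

ω×(Iω) gyroscopic = (0.0224, -0.1260, -0.0480)
(τ − ω×Iω)/I = (0.3133, -0.0500, -0.7000)
ω + α·dt = (-1.4687, -0.8050, 1.3300)
Hamilton product q⊗(0,ω) = (1.3793008, -1.3353316, 0.5430074, 0.9325063)
q + ½dt·q⊗(0,ω), renormalized = (0.6576, 0.0490, 0.1567, -0.7353)

ω' = (-1.4687, -0.8050, 1.3300)
q' = (0.6576, 0.0490, 0.1567, -0.7353)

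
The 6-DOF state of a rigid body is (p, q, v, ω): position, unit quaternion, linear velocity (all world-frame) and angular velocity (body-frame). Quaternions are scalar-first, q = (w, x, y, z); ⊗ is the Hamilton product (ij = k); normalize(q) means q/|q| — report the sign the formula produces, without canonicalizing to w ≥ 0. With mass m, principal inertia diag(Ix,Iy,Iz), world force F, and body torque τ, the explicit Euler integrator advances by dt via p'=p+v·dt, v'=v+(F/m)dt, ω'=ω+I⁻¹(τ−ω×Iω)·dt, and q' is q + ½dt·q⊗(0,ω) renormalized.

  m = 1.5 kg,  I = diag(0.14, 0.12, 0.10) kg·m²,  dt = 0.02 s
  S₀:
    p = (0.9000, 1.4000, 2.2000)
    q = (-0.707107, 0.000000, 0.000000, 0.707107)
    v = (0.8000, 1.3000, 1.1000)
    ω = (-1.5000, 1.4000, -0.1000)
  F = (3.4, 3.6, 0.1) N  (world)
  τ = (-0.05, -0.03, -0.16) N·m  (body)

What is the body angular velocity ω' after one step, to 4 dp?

ω' = (-1.5075, 1.3940, -0.1404)

angular accel α = (-0.3771, -0.3000, -2.0200)
new body rate ω' = (-1.5075, 1.3940, -0.1404)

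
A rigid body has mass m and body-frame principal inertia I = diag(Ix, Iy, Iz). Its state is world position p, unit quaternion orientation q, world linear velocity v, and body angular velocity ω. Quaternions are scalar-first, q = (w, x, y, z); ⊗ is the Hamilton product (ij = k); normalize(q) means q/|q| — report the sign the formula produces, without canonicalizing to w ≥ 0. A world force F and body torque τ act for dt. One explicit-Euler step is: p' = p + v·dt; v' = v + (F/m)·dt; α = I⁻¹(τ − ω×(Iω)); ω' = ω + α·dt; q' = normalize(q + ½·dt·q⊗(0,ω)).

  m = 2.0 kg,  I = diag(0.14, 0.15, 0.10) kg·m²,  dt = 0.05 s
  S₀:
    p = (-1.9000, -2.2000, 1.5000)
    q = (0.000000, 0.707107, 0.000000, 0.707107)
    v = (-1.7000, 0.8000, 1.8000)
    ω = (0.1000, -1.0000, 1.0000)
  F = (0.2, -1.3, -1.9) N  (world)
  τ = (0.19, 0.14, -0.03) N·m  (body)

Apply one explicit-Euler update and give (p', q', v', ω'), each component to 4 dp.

precession coupling ω×(Iω) = (0.0500, 0.0040, -0.0010)
angular accel α = (1.0000, 0.9067, -0.2900)
ω' = ω + α·dt = (0.1500, -0.9547, 0.9855)
2q̇ = q⊗(0,ω) = (-0.7778177, 0.7071070, -0.6363963, -0.7071070)
q + ½dt·q⊗(0,ω), renormalized = (-0.0194, 0.7243, -0.0159, 0.6890)
a = (0.1000, -0.6500, -0.9500)
p' = p + v·dt = (-1.9850, -2.1600, 1.5900)
new velocity v' = (-1.6950, 0.7675, 1.7525)

p' = (-1.9850, -2.1600, 1.5900)
q' = (-0.0194, 0.7243, -0.0159, 0.6890)
v' = (-1.6950, 0.7675, 1.7525)
ω' = (0.1500, -0.9547, 0.9855)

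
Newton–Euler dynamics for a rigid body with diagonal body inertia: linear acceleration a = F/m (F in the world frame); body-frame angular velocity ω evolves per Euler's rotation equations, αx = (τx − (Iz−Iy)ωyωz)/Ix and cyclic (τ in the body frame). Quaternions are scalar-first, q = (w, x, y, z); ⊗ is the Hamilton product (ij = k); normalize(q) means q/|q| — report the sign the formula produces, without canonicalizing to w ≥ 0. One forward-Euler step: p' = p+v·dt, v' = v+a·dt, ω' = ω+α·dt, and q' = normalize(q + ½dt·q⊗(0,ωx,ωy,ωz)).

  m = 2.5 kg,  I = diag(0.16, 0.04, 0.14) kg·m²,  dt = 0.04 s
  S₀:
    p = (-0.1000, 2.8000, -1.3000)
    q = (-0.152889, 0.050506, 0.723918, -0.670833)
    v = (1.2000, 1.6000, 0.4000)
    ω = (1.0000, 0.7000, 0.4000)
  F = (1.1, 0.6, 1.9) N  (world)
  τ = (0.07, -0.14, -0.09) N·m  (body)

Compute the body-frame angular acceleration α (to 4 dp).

α = (0.2625, -3.7000, -0.0429)

ω×(Iω) gyroscopic = (0.0280, 0.0080, -0.0840)
(τ − ω×Iω)/I = (0.2625, -3.7000, -0.0429)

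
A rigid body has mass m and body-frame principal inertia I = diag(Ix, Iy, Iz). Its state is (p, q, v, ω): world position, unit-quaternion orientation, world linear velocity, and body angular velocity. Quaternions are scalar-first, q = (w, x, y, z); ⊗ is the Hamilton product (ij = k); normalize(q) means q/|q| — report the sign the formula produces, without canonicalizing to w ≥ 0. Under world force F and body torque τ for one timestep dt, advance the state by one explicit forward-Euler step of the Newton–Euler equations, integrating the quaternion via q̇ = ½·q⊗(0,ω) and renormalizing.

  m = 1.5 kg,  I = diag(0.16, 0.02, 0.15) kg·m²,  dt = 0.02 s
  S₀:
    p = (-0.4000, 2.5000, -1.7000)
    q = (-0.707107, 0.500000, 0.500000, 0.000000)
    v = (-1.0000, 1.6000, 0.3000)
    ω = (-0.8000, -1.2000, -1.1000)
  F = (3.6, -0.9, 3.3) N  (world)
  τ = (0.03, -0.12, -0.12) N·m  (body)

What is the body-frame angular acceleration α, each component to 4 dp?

ω×(Iω) gyroscopic = (0.1716, 0.0088, -0.1344)
(τ − ω×Iω)/I = (-0.8850, -6.4400, 0.0960)

α = (-0.8850, -6.4400, 0.0960)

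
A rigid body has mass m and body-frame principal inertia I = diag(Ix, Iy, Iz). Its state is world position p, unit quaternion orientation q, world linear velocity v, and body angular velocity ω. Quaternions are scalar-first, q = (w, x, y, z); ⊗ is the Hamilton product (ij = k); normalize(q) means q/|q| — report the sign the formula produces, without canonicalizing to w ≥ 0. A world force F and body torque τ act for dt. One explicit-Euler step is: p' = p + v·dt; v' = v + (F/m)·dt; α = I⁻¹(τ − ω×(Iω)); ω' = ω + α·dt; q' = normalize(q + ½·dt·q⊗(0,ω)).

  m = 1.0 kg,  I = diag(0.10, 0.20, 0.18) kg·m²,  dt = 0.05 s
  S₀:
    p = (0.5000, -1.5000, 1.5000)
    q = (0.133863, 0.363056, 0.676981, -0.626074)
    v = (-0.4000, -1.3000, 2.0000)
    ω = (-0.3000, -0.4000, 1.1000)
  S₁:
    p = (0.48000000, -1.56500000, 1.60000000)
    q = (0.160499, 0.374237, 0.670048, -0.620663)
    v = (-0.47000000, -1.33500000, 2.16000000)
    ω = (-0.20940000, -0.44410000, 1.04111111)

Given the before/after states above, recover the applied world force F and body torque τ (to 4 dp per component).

F = (-1.4000, -0.7000, 3.2000)
τ = (0.1900, -0.1500, -0.2000)

rate change Δω = (0.09060000, -0.04410000, -0.05888889)
ω₀×(Iω₀) = (0.0088, 0.0264, 0.0120)
I·α + gyro = (0.1900, -0.1500, -0.2000)
velocity change Δv = (-0.07000000, -0.03500000, 0.16000000)
applied force F = (-1.4000, -0.7000, 3.2000)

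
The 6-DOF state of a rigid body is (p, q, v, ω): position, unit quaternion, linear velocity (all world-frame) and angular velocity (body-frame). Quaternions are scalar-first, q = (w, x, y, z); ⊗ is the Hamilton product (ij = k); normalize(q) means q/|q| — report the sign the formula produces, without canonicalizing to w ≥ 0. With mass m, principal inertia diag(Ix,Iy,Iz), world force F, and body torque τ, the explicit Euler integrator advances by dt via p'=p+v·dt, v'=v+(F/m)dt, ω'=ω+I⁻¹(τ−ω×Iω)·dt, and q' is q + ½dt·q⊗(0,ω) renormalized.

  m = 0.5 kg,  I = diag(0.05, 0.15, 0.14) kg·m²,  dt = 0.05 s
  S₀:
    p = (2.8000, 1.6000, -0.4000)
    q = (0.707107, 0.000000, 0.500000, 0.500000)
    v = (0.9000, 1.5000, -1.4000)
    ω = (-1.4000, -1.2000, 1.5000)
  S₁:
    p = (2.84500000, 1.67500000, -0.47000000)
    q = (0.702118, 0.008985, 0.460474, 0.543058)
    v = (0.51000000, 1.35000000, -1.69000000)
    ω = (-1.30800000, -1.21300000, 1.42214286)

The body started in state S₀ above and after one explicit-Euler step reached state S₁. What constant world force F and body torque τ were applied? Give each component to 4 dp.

Δv = v₁−v₀ = (-0.39000000, -0.15000000, -0.29000000)
F = m·Δv/dt = (-3.9000, -1.5000, -2.9000)
ω₁ − ω₀ = (0.09200000, -0.01300000, -0.07785714)
I·α + gyro = (0.1100, 0.1500, -0.0500)

F = (-3.9000, -1.5000, -2.9000)
τ = (0.1100, 0.1500, -0.0500)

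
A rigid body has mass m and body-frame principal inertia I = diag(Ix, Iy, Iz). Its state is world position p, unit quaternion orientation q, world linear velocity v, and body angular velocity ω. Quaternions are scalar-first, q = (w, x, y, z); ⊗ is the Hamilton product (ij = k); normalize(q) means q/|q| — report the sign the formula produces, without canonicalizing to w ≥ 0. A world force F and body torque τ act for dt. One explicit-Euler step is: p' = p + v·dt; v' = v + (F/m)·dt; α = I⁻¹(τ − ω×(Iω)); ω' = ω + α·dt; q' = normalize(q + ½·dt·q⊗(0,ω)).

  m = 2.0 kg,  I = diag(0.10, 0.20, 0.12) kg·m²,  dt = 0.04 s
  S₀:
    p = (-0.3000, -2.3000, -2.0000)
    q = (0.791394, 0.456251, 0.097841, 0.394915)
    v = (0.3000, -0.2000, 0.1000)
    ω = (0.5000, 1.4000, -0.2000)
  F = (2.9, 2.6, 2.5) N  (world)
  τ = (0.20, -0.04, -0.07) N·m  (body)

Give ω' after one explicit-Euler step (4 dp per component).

precession coupling ω×(Iω) = (0.0224, 0.0020, 0.0700)
α = I⁻¹(τ − ω×Iω) = (1.7760, -0.2100, -1.1667)
new body rate ω' = (0.5710, 1.3916, -0.2467)

ω' = (0.5710, 1.3916, -0.2467)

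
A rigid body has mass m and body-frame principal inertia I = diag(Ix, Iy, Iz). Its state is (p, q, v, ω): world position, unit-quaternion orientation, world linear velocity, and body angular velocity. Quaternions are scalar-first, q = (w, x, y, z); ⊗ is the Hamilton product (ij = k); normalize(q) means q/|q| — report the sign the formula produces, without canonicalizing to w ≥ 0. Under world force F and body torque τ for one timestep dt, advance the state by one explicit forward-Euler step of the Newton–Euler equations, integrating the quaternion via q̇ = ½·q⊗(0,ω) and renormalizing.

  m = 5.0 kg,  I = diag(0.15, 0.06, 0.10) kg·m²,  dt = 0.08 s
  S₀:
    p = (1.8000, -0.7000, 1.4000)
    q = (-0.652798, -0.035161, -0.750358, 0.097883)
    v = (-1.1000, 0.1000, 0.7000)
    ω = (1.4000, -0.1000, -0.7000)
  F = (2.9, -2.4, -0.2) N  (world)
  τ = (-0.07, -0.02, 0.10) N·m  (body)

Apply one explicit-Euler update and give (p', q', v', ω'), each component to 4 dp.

p' = p + v·dt = (1.7120, -0.6920, 1.4560)
v' = v + a·dt = (-1.0536, 0.0616, 0.6968)
angular accel α = (-0.4853, 0.4833, 0.8740)
new body rate ω' = (1.3612, -0.0613, -0.6301)
q⊗(0,ω) = (0.0427077, -0.3788783, 0.1777033, 1.5109759)
q + ½dt·q⊗(0,ω), renormalized = (-0.6498, -0.0502, -0.7418, 0.1580)

p' = (1.7120, -0.6920, 1.4560)
q' = (-0.6498, -0.0502, -0.7418, 0.1580)
v' = (-1.0536, 0.0616, 0.6968)
ω' = (1.3612, -0.0613, -0.6301)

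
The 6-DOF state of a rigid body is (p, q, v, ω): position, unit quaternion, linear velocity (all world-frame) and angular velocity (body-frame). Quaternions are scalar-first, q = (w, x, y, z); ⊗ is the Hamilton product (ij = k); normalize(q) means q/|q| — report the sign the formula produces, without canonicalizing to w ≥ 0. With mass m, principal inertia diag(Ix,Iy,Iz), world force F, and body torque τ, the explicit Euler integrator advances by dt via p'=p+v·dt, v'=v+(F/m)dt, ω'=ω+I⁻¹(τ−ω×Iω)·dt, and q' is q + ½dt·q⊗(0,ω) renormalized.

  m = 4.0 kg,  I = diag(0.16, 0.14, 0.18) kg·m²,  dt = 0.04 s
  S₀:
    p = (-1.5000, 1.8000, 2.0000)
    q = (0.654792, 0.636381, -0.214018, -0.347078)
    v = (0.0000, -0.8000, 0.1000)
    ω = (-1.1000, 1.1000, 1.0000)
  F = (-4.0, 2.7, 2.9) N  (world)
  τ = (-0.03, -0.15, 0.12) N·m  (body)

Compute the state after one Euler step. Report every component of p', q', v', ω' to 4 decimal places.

p' = (-1.5000, 1.7680, 2.0040)
q' = (0.6800, 0.6249, -0.2046, -0.3245)
v' = (-0.0400, -0.7730, 0.1290)
ω' = (-1.1185, 1.0509, 1.0213)

precession coupling ω×(Iω) = (0.0440, 0.0220, 0.0242)
α = I⁻¹(τ − ω×Iω) = (-0.4625, -1.2286, 0.5322)
ω + α·dt = (-1.1185, 1.0509, 1.0213)
Hamilton product q⊗(0,ω) = (1.2825169, -0.5525034, 0.4656760, 1.1193913)
q' = normalize(q + ½dt·q⊗(0,ω)) = (0.6800, 0.6249, -0.2046, -0.3245)
a = (-1.0000, 0.6750, 0.7250)
p' = p + v·dt = (-1.5000, 1.7680, 2.0040)
v' = v + a·dt = (-0.0400, -0.7730, 0.1290)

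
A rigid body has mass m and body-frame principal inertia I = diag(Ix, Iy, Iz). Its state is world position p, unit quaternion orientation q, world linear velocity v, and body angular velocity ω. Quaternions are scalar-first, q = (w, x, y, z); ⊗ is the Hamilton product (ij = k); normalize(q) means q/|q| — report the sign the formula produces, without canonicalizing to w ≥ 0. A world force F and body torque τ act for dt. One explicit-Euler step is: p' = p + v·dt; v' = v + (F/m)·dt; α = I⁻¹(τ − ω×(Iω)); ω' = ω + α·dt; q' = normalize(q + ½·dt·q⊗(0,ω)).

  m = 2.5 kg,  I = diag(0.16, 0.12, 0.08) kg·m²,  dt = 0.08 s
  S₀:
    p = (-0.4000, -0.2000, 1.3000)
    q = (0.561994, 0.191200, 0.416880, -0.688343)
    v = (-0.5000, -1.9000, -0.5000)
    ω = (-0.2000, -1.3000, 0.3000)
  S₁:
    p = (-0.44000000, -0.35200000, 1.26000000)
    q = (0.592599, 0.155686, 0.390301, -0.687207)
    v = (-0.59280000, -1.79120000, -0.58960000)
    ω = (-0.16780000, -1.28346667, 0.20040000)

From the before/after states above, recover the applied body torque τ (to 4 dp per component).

τ = (0.0800, 0.0200, -0.1100)

ω₁ − ω₀ = (0.03220000, 0.01653333, -0.09960000)
gyro term ω₀×Iω₀ = (0.0156, -0.0048, -0.0104)
applied torque τ = (0.0800, 0.0200, -0.1100)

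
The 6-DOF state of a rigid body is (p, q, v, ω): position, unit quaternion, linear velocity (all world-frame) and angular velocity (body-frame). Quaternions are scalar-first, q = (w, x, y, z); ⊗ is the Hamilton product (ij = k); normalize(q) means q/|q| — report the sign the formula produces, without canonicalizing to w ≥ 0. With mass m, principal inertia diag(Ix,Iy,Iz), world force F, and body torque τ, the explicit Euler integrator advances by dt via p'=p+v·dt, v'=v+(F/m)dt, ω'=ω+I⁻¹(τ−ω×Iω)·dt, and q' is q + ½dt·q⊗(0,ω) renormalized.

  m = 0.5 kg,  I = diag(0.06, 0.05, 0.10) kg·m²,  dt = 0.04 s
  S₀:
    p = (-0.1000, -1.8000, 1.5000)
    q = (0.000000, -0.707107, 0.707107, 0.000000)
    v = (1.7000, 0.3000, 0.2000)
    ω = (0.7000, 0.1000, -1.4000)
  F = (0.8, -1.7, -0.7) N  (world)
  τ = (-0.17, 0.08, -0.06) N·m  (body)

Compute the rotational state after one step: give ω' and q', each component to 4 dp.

ω×(Iω) gyroscopic = (-0.0070, 0.0392, -0.0007)
(τ − ω×Iω)/I = (-2.7167, 0.8160, -0.5930)
new body rate ω' = (0.5913, 0.1326, -1.4237)
2q̇ = q⊗(0,ω) = (0.4242642, -0.9899498, -0.9899498, -0.5656856)
q' = normalize(q + ½dt·q⊗(0,ω)) = (0.0085, -0.7265, 0.6870, -0.0113)

ω' = (0.5913, 0.1326, -1.4237)
q' = (0.0085, -0.7265, 0.6870, -0.0113)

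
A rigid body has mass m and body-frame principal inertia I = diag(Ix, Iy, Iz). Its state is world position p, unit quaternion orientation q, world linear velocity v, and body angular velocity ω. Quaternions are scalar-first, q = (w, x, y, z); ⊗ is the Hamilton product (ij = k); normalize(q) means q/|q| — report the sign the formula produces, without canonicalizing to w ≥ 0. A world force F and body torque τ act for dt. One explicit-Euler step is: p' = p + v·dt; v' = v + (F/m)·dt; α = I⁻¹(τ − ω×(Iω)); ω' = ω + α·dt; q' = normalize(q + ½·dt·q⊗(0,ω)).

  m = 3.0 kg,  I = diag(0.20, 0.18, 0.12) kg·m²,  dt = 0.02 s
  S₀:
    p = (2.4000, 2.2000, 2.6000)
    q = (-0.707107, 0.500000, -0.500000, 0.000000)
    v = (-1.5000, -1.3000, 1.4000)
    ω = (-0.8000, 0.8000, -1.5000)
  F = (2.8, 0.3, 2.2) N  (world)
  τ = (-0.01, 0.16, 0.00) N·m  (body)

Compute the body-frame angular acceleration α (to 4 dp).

ω×(Iω) gyroscopic = (0.0720, 0.0960, 0.0128)
α = I⁻¹(τ − ω×Iω) = (-0.4100, 0.3556, -0.1067)

α = (-0.4100, 0.3556, -0.1067)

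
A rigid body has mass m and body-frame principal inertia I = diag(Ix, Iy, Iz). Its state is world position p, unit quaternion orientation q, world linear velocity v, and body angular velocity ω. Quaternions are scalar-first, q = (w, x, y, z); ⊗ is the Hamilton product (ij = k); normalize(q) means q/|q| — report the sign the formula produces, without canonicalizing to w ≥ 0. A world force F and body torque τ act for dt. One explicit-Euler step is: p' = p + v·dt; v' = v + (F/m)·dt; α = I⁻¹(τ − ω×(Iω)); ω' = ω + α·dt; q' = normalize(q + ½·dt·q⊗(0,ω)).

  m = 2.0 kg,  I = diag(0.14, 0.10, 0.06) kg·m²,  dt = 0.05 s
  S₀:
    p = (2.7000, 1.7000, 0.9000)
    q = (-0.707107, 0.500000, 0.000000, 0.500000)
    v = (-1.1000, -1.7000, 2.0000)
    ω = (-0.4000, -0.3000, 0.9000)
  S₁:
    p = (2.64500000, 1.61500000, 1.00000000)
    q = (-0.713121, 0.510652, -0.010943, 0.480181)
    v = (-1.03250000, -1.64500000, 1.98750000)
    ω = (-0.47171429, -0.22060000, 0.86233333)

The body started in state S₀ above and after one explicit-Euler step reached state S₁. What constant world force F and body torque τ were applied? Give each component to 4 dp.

F = (2.7000, 2.2000, -0.5000)
τ = (-0.1900, 0.1300, -0.0500)

v₁ − v₀ = (0.06750000, 0.05500000, -0.01250000)
m·(v₁−v₀)/dt = (2.7000, 2.2000, -0.5000)
ω₁ − ω₀ = (-0.07171429, 0.07940000, -0.03766667)
gyro term ω₀×Iω₀ = (0.0108, -0.0288, -0.0048)
applied torque τ = (-0.1900, 0.1300, -0.0500)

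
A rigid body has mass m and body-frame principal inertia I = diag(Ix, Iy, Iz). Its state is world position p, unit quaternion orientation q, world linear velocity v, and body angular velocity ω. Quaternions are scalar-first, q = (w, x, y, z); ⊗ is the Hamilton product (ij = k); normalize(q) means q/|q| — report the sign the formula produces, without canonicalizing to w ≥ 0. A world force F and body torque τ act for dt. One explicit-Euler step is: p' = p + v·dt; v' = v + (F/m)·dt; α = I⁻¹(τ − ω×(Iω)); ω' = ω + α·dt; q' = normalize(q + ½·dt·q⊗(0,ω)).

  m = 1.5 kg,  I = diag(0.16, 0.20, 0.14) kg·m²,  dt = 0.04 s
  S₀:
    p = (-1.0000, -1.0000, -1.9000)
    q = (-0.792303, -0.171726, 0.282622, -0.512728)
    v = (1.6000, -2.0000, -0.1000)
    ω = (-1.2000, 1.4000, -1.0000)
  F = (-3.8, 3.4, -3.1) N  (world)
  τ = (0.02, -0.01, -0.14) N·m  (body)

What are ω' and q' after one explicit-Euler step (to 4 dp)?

ω' = (-1.2160, 1.3932, -1.0208)
q' = (-0.8139, -0.1439, 0.2691, -0.4945)

α = I⁻¹(τ − ω×Iω) = (-0.4000, -0.1700, -0.5200)
ω' = ω + α·dt = (-1.2160, 1.3932, -1.0208)
2q̇ = q⊗(0,ω) = (-1.1144700, 1.3859608, -0.6656766, 0.8910330)
q + ½dt·q⊗(0,ω), renormalized = (-0.8139, -0.1439, 0.2691, -0.4945)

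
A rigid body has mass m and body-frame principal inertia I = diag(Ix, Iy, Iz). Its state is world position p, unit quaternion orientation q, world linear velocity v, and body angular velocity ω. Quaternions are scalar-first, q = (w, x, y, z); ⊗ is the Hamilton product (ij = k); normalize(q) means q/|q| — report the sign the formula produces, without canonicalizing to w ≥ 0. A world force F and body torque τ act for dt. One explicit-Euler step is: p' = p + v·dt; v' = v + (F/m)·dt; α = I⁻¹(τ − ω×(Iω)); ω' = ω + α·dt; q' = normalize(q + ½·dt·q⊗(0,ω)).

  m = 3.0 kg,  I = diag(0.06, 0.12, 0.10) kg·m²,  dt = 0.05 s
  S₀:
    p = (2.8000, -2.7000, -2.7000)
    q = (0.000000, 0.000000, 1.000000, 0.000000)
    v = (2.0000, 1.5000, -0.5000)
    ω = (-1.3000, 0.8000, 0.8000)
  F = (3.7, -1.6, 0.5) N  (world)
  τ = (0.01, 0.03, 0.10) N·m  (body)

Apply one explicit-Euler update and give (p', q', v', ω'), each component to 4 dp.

linear accel F/m = (1.2333, -0.5333, 0.1667)
p + v·dt = (2.9000, -2.6250, -2.7250)
v' = v + a·dt = (2.0617, 1.4733, -0.4917)
precession coupling ω×(Iω) = (-0.0128, 0.0416, -0.0624)
(τ − ω×Iω)/I = (0.3800, -0.0967, 1.6240)
new body rate ω' = (-1.2810, 0.7952, 0.8812)
q⊗(0,ω) = (-0.8000000, 0.8000000, 0.0000000, 1.3000000)
q' = normalize(q + ½dt·q⊗(0,ω)) = (-0.0200, 0.0200, 0.9991, 0.0325)

p' = (2.9000, -2.6250, -2.7250)
q' = (-0.0200, 0.0200, 0.9991, 0.0325)
v' = (2.0617, 1.4733, -0.4917)
ω' = (-1.2810, 0.7952, 0.8812)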